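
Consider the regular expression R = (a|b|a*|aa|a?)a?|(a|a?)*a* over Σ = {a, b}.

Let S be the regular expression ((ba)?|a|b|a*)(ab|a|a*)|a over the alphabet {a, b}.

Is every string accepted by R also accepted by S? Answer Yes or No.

Yes

Converting the expression R to a DFA (subset construction, then merging equivalent states) gives the minimal DFA with states {r0, r1, r2, r3, r4}, start state r0, accepting states {r0, r1, r2, r4} and transitions r0: a→r1, b→r2; r1: a→r1, b→r3; r2: a→r4, b→r3; r3: a→r3, b→r3; r4: a→r3, b→r3.
Converting the expression S to a DFA (subset construction, then merging equivalent states) gives the minimal DFA with states {s0, s1, s2, s3, s4, s5, s6, s7}, start state s0, accepting states {s0, s1, s2, s3, s4, s6, s7} and transitions s0: a→s1, b→s2; s1: a→s1, b→s3; s2: a→s4, b→s5; s3: a→s5, b→s5; s4: a→s6, b→s3; s5: a→s5, b→s5; s6: a→s7, b→s3; s7: a→s7, b→s5.
Exploring the product automaton R × S from the start pair (r0, s0), following both machines on each input symbol, reaches 8 state pairs: (r0, s0), (r1, s1), (r2, s2), (r3, s3), (r4, s4), (r3, s5), (r3, s6), (r3, s7).
R accepts in {r0, r1, r2, r4} and S accepts in {s0, s1, s2, s3, s4, s6, s7}. The reachable pairs whose R-component is accepting are (r0, s0), (r1, s1), (r2, s2), (r4, s4); in each of them the S-component is accepting too, so the product for L(R) \ L(S) (R-component accepting, S-component rejecting) has no reachable accepting pair and the difference is empty.
Hence every string in L(R) is also in L(S).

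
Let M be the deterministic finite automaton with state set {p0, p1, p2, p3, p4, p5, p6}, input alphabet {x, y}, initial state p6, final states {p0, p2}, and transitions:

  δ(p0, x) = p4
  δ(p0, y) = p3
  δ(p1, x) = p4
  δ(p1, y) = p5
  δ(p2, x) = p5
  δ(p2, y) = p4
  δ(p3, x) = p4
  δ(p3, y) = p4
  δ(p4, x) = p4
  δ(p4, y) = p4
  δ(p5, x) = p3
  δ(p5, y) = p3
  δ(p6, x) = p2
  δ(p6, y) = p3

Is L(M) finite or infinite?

finite

The useful states (reachable from p6 and able to reach an accepting state) are {p2, p6}.
Restricted to these states the transition graph has no cycle, so every accepting path has bounded length and L is finite.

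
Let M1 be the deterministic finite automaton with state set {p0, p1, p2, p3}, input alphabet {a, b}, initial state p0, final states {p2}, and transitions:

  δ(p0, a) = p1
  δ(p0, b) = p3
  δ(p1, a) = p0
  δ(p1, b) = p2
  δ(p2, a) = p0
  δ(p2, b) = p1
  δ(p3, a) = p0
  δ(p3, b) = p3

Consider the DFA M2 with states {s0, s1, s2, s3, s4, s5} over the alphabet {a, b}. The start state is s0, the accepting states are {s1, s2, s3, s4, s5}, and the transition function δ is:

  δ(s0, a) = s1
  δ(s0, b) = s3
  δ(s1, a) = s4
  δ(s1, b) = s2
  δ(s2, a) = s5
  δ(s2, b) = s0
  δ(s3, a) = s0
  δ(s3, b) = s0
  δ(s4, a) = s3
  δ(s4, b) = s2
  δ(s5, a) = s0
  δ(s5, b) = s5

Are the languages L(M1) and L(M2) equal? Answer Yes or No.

No

The string aaab is accepted by M1 but rejected by M2.
So L(M1) ≠ L(M2).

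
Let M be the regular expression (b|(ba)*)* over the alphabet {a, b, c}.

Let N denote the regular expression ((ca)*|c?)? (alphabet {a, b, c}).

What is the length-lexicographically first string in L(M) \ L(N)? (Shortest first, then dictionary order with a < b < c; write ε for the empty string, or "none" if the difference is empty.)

b

The string b is accepted by M but not by N.
No shorter string lies in the difference, and b is the lexicographically first length-1 string in L(M) \ L(N).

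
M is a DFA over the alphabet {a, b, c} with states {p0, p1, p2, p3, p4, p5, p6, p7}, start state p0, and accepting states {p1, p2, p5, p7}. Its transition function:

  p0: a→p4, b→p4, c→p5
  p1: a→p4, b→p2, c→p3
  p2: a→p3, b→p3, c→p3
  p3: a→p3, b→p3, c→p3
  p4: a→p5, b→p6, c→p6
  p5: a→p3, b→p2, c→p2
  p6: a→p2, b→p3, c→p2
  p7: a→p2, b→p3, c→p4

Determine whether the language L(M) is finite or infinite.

The useful states (reachable from p0 and able to reach an accepting state) are {p0, p2, p4, p5, p6}.
Restricted to these states the transition graph has no cycle, so every accepting path has bounded length and L is finite.

finite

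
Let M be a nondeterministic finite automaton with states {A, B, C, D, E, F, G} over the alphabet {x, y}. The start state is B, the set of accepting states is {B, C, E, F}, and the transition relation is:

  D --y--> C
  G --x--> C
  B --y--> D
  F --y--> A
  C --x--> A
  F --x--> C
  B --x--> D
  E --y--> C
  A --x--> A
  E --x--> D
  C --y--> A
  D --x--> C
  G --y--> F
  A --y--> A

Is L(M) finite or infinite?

finite

The useful states (reachable from B and able to reach an accepting state) are {B, C, D}.
Restricted to these states the transition graph has no cycle, so every accepting path has bounded length and L is finite.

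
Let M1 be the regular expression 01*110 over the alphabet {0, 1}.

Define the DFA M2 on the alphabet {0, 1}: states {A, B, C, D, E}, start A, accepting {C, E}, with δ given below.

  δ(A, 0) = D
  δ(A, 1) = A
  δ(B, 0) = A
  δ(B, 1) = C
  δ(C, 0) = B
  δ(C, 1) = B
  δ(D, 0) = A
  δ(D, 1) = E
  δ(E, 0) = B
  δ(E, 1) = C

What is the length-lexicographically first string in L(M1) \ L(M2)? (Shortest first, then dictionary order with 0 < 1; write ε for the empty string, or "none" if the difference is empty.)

The string 0110 is accepted by M1 but not by M2.
No shorter string lies in the difference, and 0110 is the lexicographically first length-4 string in L(M1) \ L(M2).

0110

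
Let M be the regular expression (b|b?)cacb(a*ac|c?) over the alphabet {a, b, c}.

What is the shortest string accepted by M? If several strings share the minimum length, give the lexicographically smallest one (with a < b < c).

By inspection of the expression, no string of length less than 4 matches, and cacb is the lexicographically first match of length 4.

cacb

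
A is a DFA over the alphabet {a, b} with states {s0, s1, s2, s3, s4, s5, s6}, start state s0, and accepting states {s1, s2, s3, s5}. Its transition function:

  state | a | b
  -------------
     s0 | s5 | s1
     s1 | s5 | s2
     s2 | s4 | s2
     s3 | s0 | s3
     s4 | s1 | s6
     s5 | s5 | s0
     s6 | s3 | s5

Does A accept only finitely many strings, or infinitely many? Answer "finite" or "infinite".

infinite

State s2 is reachable from the start and can reach an accepting state, and it lies on the cycle s2 → s2.
Traversing that cycle any number of times yields accepted strings of unbounded length, so the language is infinite.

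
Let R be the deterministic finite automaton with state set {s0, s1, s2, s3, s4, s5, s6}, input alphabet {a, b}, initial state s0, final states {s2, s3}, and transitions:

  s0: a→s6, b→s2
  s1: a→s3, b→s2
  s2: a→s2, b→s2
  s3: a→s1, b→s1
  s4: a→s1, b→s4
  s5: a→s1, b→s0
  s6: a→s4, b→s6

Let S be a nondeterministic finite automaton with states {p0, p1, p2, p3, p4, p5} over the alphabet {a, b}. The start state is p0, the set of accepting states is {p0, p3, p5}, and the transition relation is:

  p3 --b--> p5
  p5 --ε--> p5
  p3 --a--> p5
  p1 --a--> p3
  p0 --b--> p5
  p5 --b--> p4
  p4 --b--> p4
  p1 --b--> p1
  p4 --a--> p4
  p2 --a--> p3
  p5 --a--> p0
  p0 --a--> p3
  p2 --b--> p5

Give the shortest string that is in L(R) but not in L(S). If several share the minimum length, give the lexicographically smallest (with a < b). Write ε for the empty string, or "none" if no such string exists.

bb

The string bb is accepted by R but not by S.
No shorter string lies in the difference, and bb is the lexicographically first length-2 string in L(R) \ L(S).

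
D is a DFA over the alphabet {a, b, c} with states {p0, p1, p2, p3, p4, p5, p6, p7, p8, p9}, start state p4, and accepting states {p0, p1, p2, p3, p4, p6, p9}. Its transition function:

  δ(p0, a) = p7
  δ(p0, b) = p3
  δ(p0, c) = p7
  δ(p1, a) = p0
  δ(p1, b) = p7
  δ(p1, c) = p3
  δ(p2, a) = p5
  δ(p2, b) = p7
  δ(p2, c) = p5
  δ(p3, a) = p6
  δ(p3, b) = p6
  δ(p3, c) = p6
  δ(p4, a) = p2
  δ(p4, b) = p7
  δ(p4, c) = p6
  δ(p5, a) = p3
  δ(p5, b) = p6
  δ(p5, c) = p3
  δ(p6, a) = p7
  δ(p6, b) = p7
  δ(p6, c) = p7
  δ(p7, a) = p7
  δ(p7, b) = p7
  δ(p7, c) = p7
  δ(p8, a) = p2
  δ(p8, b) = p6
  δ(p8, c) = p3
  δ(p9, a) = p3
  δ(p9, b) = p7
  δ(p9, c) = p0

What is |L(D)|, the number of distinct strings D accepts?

The useful subgraph on states {p2, p3, p4, p5, p6} is acyclic, so L(D) is finite; the longest accepting path visits 5 useful states, giving maximum string length 4.
Counting accepting paths from p4 by length: 1 of length 0, 2 of length 1, 6 of length 3, 12 of length 4. Total 21.

21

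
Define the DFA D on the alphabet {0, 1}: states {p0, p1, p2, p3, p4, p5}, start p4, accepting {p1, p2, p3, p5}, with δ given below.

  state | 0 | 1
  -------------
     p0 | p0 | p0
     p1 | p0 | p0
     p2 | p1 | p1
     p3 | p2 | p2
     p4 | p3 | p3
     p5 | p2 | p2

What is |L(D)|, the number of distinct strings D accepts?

14

The useful subgraph on states {p1, p2, p3, p4} is acyclic, so L(D) is finite; the longest accepting path visits 4 useful states, giving maximum string length 3.
Counting accepting paths from p4 by length: 2 of length 1, 4 of length 2, 8 of length 3. Total 14.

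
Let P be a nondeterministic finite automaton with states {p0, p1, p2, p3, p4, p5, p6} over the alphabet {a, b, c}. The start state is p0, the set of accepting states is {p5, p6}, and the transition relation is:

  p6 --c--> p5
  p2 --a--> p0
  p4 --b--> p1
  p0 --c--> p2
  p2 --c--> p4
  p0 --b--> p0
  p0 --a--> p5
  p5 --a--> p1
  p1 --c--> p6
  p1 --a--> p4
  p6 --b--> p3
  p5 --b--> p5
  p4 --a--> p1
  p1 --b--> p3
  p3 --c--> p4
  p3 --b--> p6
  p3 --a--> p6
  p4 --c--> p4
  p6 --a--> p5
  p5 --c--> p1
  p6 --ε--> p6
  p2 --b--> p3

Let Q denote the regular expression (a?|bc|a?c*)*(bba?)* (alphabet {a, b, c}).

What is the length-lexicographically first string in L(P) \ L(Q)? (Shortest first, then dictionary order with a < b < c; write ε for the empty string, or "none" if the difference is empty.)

The string ab is accepted by P but not by Q.
No shorter string lies in the difference, and ab is the lexicographically first length-2 string in L(P) \ L(Q).

ab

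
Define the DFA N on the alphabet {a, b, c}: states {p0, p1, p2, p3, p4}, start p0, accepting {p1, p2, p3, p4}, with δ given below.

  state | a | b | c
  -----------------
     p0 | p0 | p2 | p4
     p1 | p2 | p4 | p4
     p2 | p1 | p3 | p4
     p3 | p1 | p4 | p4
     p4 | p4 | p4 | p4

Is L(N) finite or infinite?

State p0 is reachable from the start and can reach an accepting state, and it lies on the cycle p0 → p0.
Traversing that cycle any number of times yields accepted strings of unbounded length, so the language is infinite.

infinite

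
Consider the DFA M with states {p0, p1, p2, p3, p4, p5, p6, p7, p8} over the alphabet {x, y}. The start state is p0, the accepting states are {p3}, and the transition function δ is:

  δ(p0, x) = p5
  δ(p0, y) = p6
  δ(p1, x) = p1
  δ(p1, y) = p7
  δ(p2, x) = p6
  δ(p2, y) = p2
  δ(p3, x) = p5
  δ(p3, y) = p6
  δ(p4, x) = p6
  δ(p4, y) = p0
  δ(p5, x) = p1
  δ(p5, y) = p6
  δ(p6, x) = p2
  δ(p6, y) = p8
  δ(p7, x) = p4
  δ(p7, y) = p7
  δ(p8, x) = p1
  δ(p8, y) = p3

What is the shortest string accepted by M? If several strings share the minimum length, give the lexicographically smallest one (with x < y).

A breadth-first search from p0 reaches an accepting state first via the path p0 → p6 → p8 → p3 on input yyy.
No string of length < 3 is accepted (BFS exhausts all shorter strings without reaching an accepting state), and yyy is the lexicographically least accepting string of length 3.

yyy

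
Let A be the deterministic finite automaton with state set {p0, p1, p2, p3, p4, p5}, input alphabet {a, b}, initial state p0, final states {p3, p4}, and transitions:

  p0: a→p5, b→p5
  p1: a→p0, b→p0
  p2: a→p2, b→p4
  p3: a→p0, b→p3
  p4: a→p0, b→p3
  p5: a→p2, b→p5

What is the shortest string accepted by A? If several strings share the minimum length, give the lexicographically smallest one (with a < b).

aab

A breadth-first search from p0 reaches an accepting state first via the path p0 → p5 → p2 → p4 on input aab.
No string of length < 3 is accepted (BFS exhausts all shorter strings without reaching an accepting state), and aab is the lexicographically least accepting string of length 3.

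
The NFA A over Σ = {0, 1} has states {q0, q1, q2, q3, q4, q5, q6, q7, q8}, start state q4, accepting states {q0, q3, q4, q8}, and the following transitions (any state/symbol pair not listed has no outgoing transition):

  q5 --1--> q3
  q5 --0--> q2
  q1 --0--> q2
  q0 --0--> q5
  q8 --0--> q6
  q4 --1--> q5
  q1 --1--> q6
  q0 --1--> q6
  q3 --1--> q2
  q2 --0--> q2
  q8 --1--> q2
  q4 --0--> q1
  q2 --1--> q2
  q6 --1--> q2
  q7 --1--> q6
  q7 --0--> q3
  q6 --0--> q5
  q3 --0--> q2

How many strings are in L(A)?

3

The useful subgraph on states {q1, q3, q4, q5, q6} is acyclic, so L(A) is finite; the longest accepting path visits 5 useful states, giving maximum string length 4.
Counting accepting paths from q4 by length: 1 of length 0, 1 of length 2, 1 of length 4. Total 3.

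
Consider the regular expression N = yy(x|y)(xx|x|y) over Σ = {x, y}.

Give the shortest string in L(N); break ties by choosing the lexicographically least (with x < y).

yyxx

By inspection of the expression, no string of length less than 4 matches, and yyxx is the lexicographically first match of length 4.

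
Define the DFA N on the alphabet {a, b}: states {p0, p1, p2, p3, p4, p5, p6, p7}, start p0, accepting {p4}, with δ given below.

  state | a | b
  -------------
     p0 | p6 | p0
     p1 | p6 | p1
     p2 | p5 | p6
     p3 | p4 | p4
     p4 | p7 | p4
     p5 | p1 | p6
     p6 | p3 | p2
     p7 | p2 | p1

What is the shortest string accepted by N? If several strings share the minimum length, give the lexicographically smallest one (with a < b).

A breadth-first search from p0 reaches an accepting state first via the path p0 → p6 → p3 → p4 on input aaa.
No string of length < 3 is accepted (BFS exhausts all shorter strings without reaching an accepting state), and aaa is the lexicographically least accepting string of length 3.

aaa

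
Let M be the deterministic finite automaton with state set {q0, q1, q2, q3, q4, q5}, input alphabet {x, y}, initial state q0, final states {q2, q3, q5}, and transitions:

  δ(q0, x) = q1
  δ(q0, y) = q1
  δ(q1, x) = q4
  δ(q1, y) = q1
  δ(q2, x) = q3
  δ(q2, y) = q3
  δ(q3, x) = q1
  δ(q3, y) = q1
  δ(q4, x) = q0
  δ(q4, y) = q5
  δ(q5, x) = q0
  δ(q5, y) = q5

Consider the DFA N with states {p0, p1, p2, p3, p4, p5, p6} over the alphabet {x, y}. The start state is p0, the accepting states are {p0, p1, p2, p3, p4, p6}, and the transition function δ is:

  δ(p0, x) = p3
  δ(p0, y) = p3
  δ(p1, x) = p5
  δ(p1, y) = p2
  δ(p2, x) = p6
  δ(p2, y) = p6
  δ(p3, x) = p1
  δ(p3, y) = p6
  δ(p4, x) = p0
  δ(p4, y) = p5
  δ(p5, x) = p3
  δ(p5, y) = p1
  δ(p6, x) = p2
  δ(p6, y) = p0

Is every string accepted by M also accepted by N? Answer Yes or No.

Exploring the product automaton M × N from the start pair (q0, p0), following both machines on each input symbol, reaches 22 state pairs: (q0, p0), (q1, p3), (q4, p1), (q1, p6), (q0, p5), (q5, p2), (q4, p2), (q1, p0), (q1, p1), (q0, p6), (q5, p6), (q4, p3), (q4, p5), (q1, p2), (q0, p2), (q5, p0), (q0, p1), (q0, p3), (q5, p1), (q4, p6), (q5, p3), (q1, p5).
M accepts in {q2, q3, q5} and N accepts in {p0, p1, p2, p3, p4, p6}. The reachable pairs whose M-component is accepting are (q5, p2), (q5, p6), (q5, p0), (q5, p1), (q5, p3); in each of them the N-component is accepting too, so the product for L(M) \ L(N) (M-component accepting, N-component rejecting) has no reachable accepting pair and the difference is empty.
Hence every string in L(M) is also in L(N).

Yes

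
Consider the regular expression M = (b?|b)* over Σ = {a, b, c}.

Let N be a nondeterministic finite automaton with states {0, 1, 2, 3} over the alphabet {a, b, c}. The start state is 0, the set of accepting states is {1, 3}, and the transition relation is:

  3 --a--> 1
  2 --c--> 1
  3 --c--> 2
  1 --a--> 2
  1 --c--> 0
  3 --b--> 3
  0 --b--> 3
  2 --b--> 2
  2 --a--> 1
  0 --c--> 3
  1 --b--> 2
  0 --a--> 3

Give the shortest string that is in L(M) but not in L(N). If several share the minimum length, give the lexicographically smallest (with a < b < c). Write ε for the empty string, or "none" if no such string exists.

The empty string ε is accepted by M but not by N.
Since ε is the unique shortest string, it is the required witness.

ε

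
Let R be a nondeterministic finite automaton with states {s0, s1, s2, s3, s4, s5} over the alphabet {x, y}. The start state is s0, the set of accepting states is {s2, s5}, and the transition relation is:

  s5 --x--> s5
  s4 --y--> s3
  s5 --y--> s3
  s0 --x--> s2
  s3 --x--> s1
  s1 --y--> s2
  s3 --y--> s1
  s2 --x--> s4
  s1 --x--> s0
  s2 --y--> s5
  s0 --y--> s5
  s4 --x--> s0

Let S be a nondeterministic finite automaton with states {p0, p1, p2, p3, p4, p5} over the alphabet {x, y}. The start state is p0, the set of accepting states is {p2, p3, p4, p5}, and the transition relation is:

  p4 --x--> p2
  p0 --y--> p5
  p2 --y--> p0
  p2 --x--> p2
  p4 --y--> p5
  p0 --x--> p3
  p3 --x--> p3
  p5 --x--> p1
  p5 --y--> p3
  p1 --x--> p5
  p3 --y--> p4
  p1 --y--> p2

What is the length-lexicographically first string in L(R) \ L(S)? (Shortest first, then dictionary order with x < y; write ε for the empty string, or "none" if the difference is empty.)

yx

The string yx is accepted by R but not by S.
No shorter string lies in the difference, and yx is the lexicographically first length-2 string in L(R) \ L(S).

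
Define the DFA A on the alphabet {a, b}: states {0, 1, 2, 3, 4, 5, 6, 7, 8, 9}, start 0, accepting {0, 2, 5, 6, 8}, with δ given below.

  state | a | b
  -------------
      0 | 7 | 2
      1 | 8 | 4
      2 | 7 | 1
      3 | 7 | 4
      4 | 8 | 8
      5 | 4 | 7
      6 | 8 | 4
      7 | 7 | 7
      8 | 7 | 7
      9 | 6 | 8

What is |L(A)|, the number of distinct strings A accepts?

5

The useful subgraph on states {0, 1, 2, 4, 8} is acyclic, so L(A) is finite; the longest accepting path visits 5 useful states, giving maximum string length 4.
Counting accepting paths from 0 by length: 1 of length 0, 1 of length 1, 1 of length 3, 2 of length 4. Total 5.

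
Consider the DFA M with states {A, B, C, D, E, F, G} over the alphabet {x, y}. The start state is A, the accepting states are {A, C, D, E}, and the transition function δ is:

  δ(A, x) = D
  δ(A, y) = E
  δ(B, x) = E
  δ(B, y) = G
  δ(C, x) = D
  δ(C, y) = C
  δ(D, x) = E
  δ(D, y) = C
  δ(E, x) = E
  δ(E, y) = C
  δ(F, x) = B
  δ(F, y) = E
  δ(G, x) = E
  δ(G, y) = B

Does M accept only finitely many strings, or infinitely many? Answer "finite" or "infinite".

infinite

State C is reachable from the start and can reach an accepting state, and it lies on the cycle C → C.
Traversing that cycle any number of times yields accepted strings of unbounded length, so the language is infinite.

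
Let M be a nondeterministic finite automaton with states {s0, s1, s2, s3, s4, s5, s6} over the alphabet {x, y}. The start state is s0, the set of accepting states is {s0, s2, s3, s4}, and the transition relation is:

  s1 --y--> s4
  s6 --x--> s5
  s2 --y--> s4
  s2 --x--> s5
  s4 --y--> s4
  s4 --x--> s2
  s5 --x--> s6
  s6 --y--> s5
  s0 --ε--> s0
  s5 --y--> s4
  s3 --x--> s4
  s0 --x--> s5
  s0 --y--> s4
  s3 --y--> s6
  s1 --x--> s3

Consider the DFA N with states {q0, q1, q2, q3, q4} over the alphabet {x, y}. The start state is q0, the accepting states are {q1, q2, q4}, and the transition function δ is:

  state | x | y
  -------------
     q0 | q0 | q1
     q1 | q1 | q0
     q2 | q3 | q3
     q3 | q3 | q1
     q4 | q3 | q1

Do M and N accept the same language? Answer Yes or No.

The empty string ε is accepted by M but rejected by N.
So L(M) ≠ L(N).

No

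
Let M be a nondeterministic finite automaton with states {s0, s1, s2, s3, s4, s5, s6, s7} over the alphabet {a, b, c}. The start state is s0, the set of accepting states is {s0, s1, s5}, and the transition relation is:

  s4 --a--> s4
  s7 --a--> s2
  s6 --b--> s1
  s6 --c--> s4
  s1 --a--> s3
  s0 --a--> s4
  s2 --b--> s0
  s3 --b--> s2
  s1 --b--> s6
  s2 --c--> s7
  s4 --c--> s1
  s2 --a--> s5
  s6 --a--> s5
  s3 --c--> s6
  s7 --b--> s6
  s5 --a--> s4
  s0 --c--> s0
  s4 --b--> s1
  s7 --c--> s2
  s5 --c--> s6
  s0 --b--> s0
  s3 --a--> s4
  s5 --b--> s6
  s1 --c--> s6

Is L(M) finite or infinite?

infinite

State s0 is reachable from the start and can reach an accepting state, and it lies on the cycle s0 → s0.
Traversing that cycle any number of times yields accepted strings of unbounded length, so the language is infinite.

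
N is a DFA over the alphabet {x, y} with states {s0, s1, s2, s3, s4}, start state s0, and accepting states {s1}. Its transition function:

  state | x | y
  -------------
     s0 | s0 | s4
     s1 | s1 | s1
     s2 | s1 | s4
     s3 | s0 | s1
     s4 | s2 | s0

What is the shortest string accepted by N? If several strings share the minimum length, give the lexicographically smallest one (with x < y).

yxx

A breadth-first search from s0 reaches an accepting state first via the path s0 → s4 → s2 → s1 on input yxx.
No string of length < 3 is accepted (BFS exhausts all shorter strings without reaching an accepting state), and yxx is the lexicographically least accepting string of length 3.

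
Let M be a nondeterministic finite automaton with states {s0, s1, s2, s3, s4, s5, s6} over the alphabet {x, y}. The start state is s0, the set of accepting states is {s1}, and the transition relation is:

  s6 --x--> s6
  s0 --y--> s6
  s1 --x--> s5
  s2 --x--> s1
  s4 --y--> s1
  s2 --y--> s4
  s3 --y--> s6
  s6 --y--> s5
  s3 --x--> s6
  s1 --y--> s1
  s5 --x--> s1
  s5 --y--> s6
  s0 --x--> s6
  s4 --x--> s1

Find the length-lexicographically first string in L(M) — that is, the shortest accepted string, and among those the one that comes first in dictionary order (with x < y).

xyx

A breadth-first search from s0 reaches an accepting state first via the path s0 → s6 → s5 → s1 on input xyx.
No string of length < 3 is accepted (BFS exhausts all shorter strings without reaching an accepting state), and xyx is the lexicographically least accepting string of length 3.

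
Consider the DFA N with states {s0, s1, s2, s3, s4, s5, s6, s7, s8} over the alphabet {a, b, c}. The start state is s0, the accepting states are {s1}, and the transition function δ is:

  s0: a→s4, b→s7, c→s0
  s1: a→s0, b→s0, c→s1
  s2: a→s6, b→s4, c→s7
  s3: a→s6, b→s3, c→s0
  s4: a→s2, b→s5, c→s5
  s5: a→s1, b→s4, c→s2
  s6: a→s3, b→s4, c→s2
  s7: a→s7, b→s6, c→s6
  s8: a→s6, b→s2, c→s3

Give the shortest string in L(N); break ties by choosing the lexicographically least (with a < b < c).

A breadth-first search from s0 reaches an accepting state first via the path s0 → s4 → s5 → s1 on input aba.
No string of length < 3 is accepted (BFS exhausts all shorter strings without reaching an accepting state), and aba is the lexicographically least accepting string of length 3.

aba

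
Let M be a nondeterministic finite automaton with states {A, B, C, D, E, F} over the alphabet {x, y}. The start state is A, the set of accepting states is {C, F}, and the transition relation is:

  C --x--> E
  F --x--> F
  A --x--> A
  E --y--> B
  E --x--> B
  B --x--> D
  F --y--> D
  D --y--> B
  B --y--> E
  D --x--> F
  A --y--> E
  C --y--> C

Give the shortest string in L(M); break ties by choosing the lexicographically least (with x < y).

A breadth-first search from A reaches an accepting state first via the path A → E → B → D → F on input yxxx.
No string of length < 4 is accepted (BFS exhausts all shorter strings without reaching an accepting state), and yxxx is the lexicographically least accepting string of length 4.

yxxx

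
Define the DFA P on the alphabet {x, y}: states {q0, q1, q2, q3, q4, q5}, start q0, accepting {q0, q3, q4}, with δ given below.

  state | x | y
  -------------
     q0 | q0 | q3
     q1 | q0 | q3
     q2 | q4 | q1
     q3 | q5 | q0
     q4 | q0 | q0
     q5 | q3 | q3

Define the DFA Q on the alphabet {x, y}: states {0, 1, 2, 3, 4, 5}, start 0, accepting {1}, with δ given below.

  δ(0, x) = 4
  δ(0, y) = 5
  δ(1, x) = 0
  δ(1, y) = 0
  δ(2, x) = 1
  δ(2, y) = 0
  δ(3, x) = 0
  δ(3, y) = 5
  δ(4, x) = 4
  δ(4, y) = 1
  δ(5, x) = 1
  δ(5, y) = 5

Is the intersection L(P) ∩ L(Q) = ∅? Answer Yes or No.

The string xy is accepted by both P and Q.
Hence L(P) ∩ L(Q) ≠ ∅.

No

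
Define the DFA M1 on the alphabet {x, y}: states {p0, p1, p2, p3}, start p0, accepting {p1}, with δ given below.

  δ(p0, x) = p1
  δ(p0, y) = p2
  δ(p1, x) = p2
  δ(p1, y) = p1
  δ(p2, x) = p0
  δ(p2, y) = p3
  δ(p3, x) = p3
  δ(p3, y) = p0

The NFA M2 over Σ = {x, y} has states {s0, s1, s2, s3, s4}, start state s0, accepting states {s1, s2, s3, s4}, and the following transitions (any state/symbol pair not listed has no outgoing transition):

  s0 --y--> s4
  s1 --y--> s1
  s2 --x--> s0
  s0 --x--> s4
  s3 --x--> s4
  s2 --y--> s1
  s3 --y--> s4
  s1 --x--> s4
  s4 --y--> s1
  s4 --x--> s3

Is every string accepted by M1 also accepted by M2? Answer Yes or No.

Yes

Exploring the product automaton M1 × M2 from the start pair (p0, s0), following both machines on each input symbol, reaches 13 state pairs: (p0, s0), (p1, s4), (p2, s4), (p2, s3), (p1, s1), (p0, s3), (p3, s1), (p0, s4), (p3, s4), (p0, s1), (p1, s3), (p2, s1), (p3, s3).
M1 accepts in {p1} and M2 accepts in {s1, s2, s3, s4}. The reachable pairs whose M1-component is accepting are (p1, s4), (p1, s1), (p1, s3); in each of them the M2-component is accepting too, so the product for L(M1) \ L(M2) (M1-component accepting, M2-component rejecting) has no reachable accepting pair and the difference is empty.
Hence every string in L(M1) is also in L(M2).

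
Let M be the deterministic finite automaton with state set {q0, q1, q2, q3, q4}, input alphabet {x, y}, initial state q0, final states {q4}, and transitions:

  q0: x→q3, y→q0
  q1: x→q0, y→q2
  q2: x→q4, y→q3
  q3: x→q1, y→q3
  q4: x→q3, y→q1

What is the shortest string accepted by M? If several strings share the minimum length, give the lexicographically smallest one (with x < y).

xxyx

A breadth-first search from q0 reaches an accepting state first via the path q0 → q3 → q1 → q2 → q4 on input xxyx.
No string of length < 4 is accepted (BFS exhausts all shorter strings without reaching an accepting state), and xxyx is the lexicographically least accepting string of length 4.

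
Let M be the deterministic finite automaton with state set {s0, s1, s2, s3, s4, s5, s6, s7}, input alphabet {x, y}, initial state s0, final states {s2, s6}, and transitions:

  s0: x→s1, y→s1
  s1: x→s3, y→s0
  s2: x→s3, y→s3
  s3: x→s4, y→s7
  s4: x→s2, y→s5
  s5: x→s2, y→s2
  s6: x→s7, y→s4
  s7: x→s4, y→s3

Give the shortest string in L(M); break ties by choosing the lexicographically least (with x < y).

xxxx

A breadth-first search from s0 reaches an accepting state first via the path s0 → s1 → s3 → s4 → s2 on input xxxx.
No string of length < 4 is accepted (BFS exhausts all shorter strings without reaching an accepting state), and xxxx is the lexicographically least accepting string of length 4.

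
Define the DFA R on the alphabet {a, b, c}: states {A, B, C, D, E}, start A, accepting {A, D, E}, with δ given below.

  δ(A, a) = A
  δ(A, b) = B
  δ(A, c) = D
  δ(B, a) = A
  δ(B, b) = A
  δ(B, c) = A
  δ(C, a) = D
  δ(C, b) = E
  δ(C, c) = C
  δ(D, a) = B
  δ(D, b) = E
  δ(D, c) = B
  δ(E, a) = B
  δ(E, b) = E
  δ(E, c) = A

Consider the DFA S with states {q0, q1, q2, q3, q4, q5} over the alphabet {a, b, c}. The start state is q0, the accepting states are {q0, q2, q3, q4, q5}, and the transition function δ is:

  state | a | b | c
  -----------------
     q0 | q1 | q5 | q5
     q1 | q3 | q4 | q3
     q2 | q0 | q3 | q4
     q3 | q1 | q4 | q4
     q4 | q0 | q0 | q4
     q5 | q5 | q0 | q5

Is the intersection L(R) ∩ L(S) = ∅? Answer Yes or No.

The empty string ε is accepted by both R and S.
Hence L(R) ∩ L(S) ≠ ∅.

No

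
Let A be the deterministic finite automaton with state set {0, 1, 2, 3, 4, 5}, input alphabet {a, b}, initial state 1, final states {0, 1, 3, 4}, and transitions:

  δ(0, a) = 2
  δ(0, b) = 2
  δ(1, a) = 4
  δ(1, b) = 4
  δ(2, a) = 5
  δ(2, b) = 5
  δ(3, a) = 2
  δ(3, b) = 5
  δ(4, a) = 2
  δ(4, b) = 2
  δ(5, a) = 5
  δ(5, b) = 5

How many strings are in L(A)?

The useful subgraph on states {1, 4} is acyclic, so L(A) is finite; the longest accepting path visits 2 useful states, giving maximum string length 1.
Counting accepting paths from 1 by length: 1 of length 0, 2 of length 1. Total 3.

3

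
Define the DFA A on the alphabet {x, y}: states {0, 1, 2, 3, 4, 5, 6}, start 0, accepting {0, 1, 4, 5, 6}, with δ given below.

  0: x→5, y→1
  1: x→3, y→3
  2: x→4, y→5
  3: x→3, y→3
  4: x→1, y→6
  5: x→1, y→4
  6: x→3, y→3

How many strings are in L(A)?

The useful subgraph on states {0, 1, 4, 5, 6} is acyclic, so L(A) is finite; the longest accepting path visits 4 useful states, giving maximum string length 3.
Counting accepting paths from 0 by length: 1 of length 0, 2 of length 1, 2 of length 2, 2 of length 3. Total 7.

7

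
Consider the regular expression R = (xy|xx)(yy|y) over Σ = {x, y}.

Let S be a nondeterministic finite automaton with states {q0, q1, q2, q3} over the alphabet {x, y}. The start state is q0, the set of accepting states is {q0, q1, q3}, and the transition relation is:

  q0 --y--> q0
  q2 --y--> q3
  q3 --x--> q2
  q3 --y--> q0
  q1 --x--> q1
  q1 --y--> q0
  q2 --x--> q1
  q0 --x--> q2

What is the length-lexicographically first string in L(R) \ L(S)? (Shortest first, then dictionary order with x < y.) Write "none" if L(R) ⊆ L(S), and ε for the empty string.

none

Converting the expression R to a DFA (subset construction, then merging equivalent states) gives the minimal DFA with states {r0, r1, r2, r3, r4, r5}, start state r0, accepting states {r4, r5} and transitions r0: x→r1, y→r2; r1: x→r3, y→r3; r2: x→r2, y→r2; r3: x→r2, y→r4; r4: x→r2, y→r5; r5: x→r2, y→r2.
Exploring the product automaton R × S from the start pair (r0, q0), following both machines on each input symbol, reaches 10 state pairs: (r0, q0), (r1, q2), (r2, q0), (r3, q1), (r3, q3), (r2, q2), (r2, q1), (r4, q0), (r2, q3), (r5, q0).
R accepts in {r4, r5} and S accepts in {q0, q1, q3}. The reachable pairs whose R-component is accepting are (r4, q0), (r5, q0); in each of them the S-component is accepting too, so the product for L(R) \ L(S) (R-component accepting, S-component rejecting) has no reachable accepting pair and the difference is empty.
So every string accepted by R is also accepted by S: L(R) \ L(S) = ∅ and there is no such string.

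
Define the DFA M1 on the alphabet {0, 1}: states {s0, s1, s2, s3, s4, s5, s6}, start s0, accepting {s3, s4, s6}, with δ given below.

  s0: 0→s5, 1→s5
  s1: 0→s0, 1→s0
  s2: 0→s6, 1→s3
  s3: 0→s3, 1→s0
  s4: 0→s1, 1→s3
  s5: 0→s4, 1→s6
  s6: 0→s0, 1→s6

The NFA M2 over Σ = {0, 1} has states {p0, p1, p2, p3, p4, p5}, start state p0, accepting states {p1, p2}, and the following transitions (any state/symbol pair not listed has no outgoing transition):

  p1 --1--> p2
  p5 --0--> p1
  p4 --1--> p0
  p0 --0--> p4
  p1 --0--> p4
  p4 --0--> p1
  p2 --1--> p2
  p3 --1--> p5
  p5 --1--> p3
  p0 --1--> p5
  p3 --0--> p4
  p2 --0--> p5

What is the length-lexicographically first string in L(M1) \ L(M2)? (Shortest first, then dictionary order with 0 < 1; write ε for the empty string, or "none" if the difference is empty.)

01

The string 01 is accepted by M1 but not by M2.
No shorter string lies in the difference, and 01 is the lexicographically first length-2 string in L(M1) \ L(M2).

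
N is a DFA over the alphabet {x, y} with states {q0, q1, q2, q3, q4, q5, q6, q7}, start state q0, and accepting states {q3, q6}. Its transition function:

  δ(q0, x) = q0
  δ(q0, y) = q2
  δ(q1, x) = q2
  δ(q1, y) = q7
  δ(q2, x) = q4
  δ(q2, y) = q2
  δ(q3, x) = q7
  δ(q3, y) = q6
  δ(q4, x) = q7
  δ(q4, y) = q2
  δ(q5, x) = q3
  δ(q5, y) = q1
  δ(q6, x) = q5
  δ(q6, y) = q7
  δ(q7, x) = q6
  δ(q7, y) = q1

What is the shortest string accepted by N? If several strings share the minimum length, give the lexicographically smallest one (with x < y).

A breadth-first search from q0 reaches an accepting state first via the path q0 → q2 → q4 → q7 → q6 on input yxxx.
No string of length < 4 is accepted (BFS exhausts all shorter strings without reaching an accepting state), and yxxx is the lexicographically least accepting string of length 4.

yxxx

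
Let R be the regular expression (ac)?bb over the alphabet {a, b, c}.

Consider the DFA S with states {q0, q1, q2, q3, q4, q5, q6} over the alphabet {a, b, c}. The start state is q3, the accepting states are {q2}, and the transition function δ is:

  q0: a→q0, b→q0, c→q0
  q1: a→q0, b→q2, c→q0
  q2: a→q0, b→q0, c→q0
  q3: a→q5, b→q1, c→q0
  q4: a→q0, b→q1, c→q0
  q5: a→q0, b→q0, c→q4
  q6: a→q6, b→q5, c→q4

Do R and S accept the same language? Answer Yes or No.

Converting the expression R to a DFA (subset construction, then merging equivalent states) gives the minimal DFA with states {r0, r1, r2, r3, r4, r5}, start state r0, accepting states {r5} and transitions r0: a→r1, b→r2, c→r3; r1: a→r3, b→r3, c→r4; r2: a→r3, b→r5, c→r3; r3: a→r3, b→r3, c→r3; r4: a→r3, b→r2, c→r3; r5: a→r3, b→r3, c→r3.
Exploring the product automaton R × S from the start pair (r0, q3), following both machines on each input symbol, reaches 6 state pairs: (r0, q3), (r1, q5), (r2, q1), (r3, q0), (r4, q4), (r5, q2).
R accepts in {r5} and S accepts in {q2}. In every reachable pair the two components are either both accepting — (r5, q2) — or both non-accepting, so no string is accepted by exactly one of the machines: L(R) \ L(S) and L(S) \ L(R) are both empty.
Hence every string is accepted by R iff it is accepted by S, and the two languages coincide.

Yes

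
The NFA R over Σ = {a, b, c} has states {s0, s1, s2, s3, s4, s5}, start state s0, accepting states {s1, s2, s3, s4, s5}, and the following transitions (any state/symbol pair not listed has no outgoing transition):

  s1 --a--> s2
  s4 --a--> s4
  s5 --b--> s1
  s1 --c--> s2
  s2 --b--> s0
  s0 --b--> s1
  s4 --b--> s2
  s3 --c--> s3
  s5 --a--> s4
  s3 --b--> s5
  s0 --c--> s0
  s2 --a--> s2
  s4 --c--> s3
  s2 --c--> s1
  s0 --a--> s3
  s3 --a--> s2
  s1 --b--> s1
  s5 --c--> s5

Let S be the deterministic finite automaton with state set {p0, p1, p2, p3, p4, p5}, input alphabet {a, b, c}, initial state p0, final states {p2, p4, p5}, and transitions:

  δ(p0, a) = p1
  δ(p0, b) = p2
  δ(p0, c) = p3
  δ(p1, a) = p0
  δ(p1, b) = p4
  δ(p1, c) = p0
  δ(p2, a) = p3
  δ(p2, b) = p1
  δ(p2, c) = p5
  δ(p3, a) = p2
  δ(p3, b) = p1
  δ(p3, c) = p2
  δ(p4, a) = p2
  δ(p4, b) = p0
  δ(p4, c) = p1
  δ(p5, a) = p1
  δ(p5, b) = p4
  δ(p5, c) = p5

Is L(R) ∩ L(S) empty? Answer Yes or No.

The string b is accepted by both R and S.
Hence L(R) ∩ L(S) ≠ ∅.

No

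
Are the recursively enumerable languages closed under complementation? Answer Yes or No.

If both L and its complement were r.e., running the two recognisers in parallel would decide L, so L would be recursive; but there are r.e. languages that are not recursive (e.g. the halting problem), and their complements are therefore not r.e.

No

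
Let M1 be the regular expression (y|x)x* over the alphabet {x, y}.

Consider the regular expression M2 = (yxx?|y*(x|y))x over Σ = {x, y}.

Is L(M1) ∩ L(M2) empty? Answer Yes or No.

No

The string xx is accepted by both M1 and M2.
Hence L(M1) ∩ L(M2) ≠ ∅.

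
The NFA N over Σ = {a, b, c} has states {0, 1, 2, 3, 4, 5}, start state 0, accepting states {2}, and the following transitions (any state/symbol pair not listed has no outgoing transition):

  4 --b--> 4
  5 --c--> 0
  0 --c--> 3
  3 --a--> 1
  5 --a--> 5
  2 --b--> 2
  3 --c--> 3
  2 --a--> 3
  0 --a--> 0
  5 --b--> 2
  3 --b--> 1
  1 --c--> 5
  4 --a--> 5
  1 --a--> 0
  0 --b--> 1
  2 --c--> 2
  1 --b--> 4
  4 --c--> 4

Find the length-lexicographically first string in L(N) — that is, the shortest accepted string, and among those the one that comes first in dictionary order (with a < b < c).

bcb

A breadth-first search from 0 reaches an accepting state first via the path 0 → 1 → 5 → 2 on input bcb.
No string of length < 3 is accepted (BFS exhausts all shorter strings without reaching an accepting state), and bcb is the lexicographically least accepting string of length 3.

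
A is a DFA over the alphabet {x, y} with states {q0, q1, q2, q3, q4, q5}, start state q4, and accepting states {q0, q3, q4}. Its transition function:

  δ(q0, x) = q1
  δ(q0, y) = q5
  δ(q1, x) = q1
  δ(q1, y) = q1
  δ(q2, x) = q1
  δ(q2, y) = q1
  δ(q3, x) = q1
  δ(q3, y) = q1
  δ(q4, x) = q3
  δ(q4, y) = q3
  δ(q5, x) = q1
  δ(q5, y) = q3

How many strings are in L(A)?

3

The useful subgraph on states {q3, q4} is acyclic, so L(A) is finite; the longest accepting path visits 2 useful states, giving maximum string length 1.
Counting accepting paths from q4 by length: 1 of length 0, 2 of length 1. Total 3.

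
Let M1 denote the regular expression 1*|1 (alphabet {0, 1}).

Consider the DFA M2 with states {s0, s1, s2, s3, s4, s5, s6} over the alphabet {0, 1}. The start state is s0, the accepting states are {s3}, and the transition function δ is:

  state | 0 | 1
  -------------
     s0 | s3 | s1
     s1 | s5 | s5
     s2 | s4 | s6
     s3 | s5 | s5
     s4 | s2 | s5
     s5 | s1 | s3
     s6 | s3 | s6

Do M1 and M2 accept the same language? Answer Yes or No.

The empty string ε is accepted by M1 but rejected by M2.
So L(M1) ≠ L(M2).

No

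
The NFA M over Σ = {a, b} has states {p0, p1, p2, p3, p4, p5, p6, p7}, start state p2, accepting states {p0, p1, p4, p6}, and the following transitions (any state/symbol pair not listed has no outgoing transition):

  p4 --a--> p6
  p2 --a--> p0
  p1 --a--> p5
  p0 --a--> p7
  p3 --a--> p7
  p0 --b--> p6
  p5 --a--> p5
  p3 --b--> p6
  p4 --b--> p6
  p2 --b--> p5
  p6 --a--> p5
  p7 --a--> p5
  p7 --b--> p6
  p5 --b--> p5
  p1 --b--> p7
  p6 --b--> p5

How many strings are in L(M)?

3

The useful subgraph on states {p0, p2, p6, p7} is acyclic, so L(M) is finite; the longest accepting path visits 4 useful states, giving maximum string length 3.
Counting accepting paths from p2 by length: 1 of length 1, 1 of length 2, 1 of length 3. Total 3.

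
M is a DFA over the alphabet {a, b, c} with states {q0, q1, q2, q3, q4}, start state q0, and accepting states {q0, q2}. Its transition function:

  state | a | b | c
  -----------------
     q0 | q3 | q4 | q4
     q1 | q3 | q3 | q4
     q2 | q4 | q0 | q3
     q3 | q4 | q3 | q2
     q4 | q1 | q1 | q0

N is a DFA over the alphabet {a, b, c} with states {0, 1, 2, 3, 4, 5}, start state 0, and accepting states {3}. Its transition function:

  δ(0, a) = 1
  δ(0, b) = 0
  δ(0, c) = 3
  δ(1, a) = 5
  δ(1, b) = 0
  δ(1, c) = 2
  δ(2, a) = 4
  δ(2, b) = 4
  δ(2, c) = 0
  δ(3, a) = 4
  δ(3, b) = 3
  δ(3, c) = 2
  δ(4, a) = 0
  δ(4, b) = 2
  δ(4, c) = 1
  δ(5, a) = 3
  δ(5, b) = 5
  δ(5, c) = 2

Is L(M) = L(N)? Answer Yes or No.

The empty string ε is accepted by M but rejected by N.
So L(M) ≠ L(N).

No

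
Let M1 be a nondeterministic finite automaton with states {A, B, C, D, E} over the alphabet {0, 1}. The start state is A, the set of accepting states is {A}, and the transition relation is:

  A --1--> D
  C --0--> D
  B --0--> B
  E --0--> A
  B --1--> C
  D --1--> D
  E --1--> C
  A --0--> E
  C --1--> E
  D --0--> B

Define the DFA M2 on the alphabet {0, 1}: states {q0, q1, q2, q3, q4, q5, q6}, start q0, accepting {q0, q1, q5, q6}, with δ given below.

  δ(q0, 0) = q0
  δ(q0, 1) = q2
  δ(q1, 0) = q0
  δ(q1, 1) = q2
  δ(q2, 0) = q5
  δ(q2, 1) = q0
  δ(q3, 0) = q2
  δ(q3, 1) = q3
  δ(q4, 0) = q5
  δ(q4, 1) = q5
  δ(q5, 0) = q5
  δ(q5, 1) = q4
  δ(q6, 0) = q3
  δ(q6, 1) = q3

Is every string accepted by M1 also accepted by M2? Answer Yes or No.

Exploring the product automaton M1 × M2 from the start pair (A, q0), following both machines on each input symbol, reaches 12 state pairs: (A, q0), (E, q0), (D, q2), (C, q2), (B, q5), (D, q0), (D, q5), (C, q4), (B, q0), (D, q4), (E, q5), (A, q5).
M1 accepts in {A} and M2 accepts in {q0, q1, q5, q6}. The reachable pairs whose M1-component is accepting are (A, q0), (A, q5); in each of them the M2-component is accepting too, so the product for L(M1) \ L(M2) (M1-component accepting, M2-component rejecting) has no reachable accepting pair and the difference is empty.
Hence every string in L(M1) is also in L(M2).

Yes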